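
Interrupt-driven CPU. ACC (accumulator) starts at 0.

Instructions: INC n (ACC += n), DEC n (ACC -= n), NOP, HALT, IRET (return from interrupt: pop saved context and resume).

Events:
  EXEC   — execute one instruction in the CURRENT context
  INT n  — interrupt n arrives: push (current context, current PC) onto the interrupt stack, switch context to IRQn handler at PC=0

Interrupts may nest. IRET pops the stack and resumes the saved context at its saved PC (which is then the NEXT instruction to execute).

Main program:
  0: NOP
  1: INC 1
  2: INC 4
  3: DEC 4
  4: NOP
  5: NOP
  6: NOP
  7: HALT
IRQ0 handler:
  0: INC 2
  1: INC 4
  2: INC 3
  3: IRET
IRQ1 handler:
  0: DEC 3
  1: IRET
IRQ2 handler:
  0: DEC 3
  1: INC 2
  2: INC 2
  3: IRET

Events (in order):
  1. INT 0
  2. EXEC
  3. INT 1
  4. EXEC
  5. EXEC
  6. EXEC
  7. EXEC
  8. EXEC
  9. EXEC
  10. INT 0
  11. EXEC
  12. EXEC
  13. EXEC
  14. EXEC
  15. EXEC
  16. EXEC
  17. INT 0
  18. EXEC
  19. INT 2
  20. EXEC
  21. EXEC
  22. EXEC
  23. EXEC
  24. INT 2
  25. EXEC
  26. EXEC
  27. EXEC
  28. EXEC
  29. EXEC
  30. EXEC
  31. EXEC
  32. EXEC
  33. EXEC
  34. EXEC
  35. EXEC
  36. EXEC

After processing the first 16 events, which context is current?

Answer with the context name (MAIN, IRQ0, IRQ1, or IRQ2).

Event 1 (INT 0): INT 0 arrives: push (MAIN, PC=0), enter IRQ0 at PC=0 (depth now 1)
Event 2 (EXEC): [IRQ0] PC=0: INC 2 -> ACC=2
Event 3 (INT 1): INT 1 arrives: push (IRQ0, PC=1), enter IRQ1 at PC=0 (depth now 2)
Event 4 (EXEC): [IRQ1] PC=0: DEC 3 -> ACC=-1
Event 5 (EXEC): [IRQ1] PC=1: IRET -> resume IRQ0 at PC=1 (depth now 1)
Event 6 (EXEC): [IRQ0] PC=1: INC 4 -> ACC=3
Event 7 (EXEC): [IRQ0] PC=2: INC 3 -> ACC=6
Event 8 (EXEC): [IRQ0] PC=3: IRET -> resume MAIN at PC=0 (depth now 0)
Event 9 (EXEC): [MAIN] PC=0: NOP
Event 10 (INT 0): INT 0 arrives: push (MAIN, PC=1), enter IRQ0 at PC=0 (depth now 1)
Event 11 (EXEC): [IRQ0] PC=0: INC 2 -> ACC=8
Event 12 (EXEC): [IRQ0] PC=1: INC 4 -> ACC=12
Event 13 (EXEC): [IRQ0] PC=2: INC 3 -> ACC=15
Event 14 (EXEC): [IRQ0] PC=3: IRET -> resume MAIN at PC=1 (depth now 0)
Event 15 (EXEC): [MAIN] PC=1: INC 1 -> ACC=16
Event 16 (EXEC): [MAIN] PC=2: INC 4 -> ACC=20

Answer: MAIN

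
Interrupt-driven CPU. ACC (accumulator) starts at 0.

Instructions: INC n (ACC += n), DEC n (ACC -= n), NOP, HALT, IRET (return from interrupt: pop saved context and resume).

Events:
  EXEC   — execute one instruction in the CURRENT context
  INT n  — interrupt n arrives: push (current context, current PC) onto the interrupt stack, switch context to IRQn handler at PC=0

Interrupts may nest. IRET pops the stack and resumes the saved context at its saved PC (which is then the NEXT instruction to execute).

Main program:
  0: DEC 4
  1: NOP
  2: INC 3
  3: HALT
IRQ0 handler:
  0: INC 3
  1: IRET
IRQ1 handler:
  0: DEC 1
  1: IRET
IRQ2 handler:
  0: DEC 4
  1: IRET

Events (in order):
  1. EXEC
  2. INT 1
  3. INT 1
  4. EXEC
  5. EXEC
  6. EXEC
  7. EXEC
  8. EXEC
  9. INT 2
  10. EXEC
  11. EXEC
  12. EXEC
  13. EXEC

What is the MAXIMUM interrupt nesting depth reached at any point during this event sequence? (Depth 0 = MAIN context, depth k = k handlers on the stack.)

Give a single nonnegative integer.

Event 1 (EXEC): [MAIN] PC=0: DEC 4 -> ACC=-4 [depth=0]
Event 2 (INT 1): INT 1 arrives: push (MAIN, PC=1), enter IRQ1 at PC=0 (depth now 1) [depth=1]
Event 3 (INT 1): INT 1 arrives: push (IRQ1, PC=0), enter IRQ1 at PC=0 (depth now 2) [depth=2]
Event 4 (EXEC): [IRQ1] PC=0: DEC 1 -> ACC=-5 [depth=2]
Event 5 (EXEC): [IRQ1] PC=1: IRET -> resume IRQ1 at PC=0 (depth now 1) [depth=1]
Event 6 (EXEC): [IRQ1] PC=0: DEC 1 -> ACC=-6 [depth=1]
Event 7 (EXEC): [IRQ1] PC=1: IRET -> resume MAIN at PC=1 (depth now 0) [depth=0]
Event 8 (EXEC): [MAIN] PC=1: NOP [depth=0]
Event 9 (INT 2): INT 2 arrives: push (MAIN, PC=2), enter IRQ2 at PC=0 (depth now 1) [depth=1]
Event 10 (EXEC): [IRQ2] PC=0: DEC 4 -> ACC=-10 [depth=1]
Event 11 (EXEC): [IRQ2] PC=1: IRET -> resume MAIN at PC=2 (depth now 0) [depth=0]
Event 12 (EXEC): [MAIN] PC=2: INC 3 -> ACC=-7 [depth=0]
Event 13 (EXEC): [MAIN] PC=3: HALT [depth=0]
Max depth observed: 2

Answer: 2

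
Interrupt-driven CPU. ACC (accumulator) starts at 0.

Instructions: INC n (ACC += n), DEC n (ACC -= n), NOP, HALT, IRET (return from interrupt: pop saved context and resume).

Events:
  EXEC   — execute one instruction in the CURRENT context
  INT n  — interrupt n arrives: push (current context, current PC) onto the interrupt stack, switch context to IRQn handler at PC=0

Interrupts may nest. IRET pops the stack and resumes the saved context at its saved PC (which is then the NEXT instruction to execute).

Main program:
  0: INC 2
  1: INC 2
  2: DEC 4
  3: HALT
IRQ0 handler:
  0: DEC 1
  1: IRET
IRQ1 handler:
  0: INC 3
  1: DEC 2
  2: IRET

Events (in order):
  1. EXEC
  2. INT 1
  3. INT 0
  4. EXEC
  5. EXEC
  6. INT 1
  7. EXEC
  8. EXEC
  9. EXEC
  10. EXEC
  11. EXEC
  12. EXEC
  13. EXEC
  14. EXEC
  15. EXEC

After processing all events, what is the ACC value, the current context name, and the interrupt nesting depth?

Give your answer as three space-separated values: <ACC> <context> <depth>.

Event 1 (EXEC): [MAIN] PC=0: INC 2 -> ACC=2
Event 2 (INT 1): INT 1 arrives: push (MAIN, PC=1), enter IRQ1 at PC=0 (depth now 1)
Event 3 (INT 0): INT 0 arrives: push (IRQ1, PC=0), enter IRQ0 at PC=0 (depth now 2)
Event 4 (EXEC): [IRQ0] PC=0: DEC 1 -> ACC=1
Event 5 (EXEC): [IRQ0] PC=1: IRET -> resume IRQ1 at PC=0 (depth now 1)
Event 6 (INT 1): INT 1 arrives: push (IRQ1, PC=0), enter IRQ1 at PC=0 (depth now 2)
Event 7 (EXEC): [IRQ1] PC=0: INC 3 -> ACC=4
Event 8 (EXEC): [IRQ1] PC=1: DEC 2 -> ACC=2
Event 9 (EXEC): [IRQ1] PC=2: IRET -> resume IRQ1 at PC=0 (depth now 1)
Event 10 (EXEC): [IRQ1] PC=0: INC 3 -> ACC=5
Event 11 (EXEC): [IRQ1] PC=1: DEC 2 -> ACC=3
Event 12 (EXEC): [IRQ1] PC=2: IRET -> resume MAIN at PC=1 (depth now 0)
Event 13 (EXEC): [MAIN] PC=1: INC 2 -> ACC=5
Event 14 (EXEC): [MAIN] PC=2: DEC 4 -> ACC=1
Event 15 (EXEC): [MAIN] PC=3: HALT

Answer: 1 MAIN 0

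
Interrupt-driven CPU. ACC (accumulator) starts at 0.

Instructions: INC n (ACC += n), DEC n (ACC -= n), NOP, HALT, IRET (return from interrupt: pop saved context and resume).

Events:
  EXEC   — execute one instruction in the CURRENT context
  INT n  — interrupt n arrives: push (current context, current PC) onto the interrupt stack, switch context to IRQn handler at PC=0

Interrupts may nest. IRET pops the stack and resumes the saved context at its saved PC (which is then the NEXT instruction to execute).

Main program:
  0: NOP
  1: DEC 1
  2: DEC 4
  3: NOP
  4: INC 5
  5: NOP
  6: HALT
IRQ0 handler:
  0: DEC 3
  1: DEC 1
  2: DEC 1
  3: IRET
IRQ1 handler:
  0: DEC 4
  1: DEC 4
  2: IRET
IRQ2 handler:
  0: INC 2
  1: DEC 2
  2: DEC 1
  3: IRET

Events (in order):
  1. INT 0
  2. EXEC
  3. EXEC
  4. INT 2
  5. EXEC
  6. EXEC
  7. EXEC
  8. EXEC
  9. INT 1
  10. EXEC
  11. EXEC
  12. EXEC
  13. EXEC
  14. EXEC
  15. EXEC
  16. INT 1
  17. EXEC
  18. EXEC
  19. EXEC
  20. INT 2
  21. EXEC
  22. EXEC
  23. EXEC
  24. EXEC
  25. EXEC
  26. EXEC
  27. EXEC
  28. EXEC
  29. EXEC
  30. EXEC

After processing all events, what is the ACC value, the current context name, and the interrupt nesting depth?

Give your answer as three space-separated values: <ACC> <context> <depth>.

Answer: -23 MAIN 0

Derivation:
Event 1 (INT 0): INT 0 arrives: push (MAIN, PC=0), enter IRQ0 at PC=0 (depth now 1)
Event 2 (EXEC): [IRQ0] PC=0: DEC 3 -> ACC=-3
Event 3 (EXEC): [IRQ0] PC=1: DEC 1 -> ACC=-4
Event 4 (INT 2): INT 2 arrives: push (IRQ0, PC=2), enter IRQ2 at PC=0 (depth now 2)
Event 5 (EXEC): [IRQ2] PC=0: INC 2 -> ACC=-2
Event 6 (EXEC): [IRQ2] PC=1: DEC 2 -> ACC=-4
Event 7 (EXEC): [IRQ2] PC=2: DEC 1 -> ACC=-5
Event 8 (EXEC): [IRQ2] PC=3: IRET -> resume IRQ0 at PC=2 (depth now 1)
Event 9 (INT 1): INT 1 arrives: push (IRQ0, PC=2), enter IRQ1 at PC=0 (depth now 2)
Event 10 (EXEC): [IRQ1] PC=0: DEC 4 -> ACC=-9
Event 11 (EXEC): [IRQ1] PC=1: DEC 4 -> ACC=-13
Event 12 (EXEC): [IRQ1] PC=2: IRET -> resume IRQ0 at PC=2 (depth now 1)
Event 13 (EXEC): [IRQ0] PC=2: DEC 1 -> ACC=-14
Event 14 (EXEC): [IRQ0] PC=3: IRET -> resume MAIN at PC=0 (depth now 0)
Event 15 (EXEC): [MAIN] PC=0: NOP
Event 16 (INT 1): INT 1 arrives: push (MAIN, PC=1), enter IRQ1 at PC=0 (depth now 1)
Event 17 (EXEC): [IRQ1] PC=0: DEC 4 -> ACC=-18
Event 18 (EXEC): [IRQ1] PC=1: DEC 4 -> ACC=-22
Event 19 (EXEC): [IRQ1] PC=2: IRET -> resume MAIN at PC=1 (depth now 0)
Event 20 (INT 2): INT 2 arrives: push (MAIN, PC=1), enter IRQ2 at PC=0 (depth now 1)
Event 21 (EXEC): [IRQ2] PC=0: INC 2 -> ACC=-20
Event 22 (EXEC): [IRQ2] PC=1: DEC 2 -> ACC=-22
Event 23 (EXEC): [IRQ2] PC=2: DEC 1 -> ACC=-23
Event 24 (EXEC): [IRQ2] PC=3: IRET -> resume MAIN at PC=1 (depth now 0)
Event 25 (EXEC): [MAIN] PC=1: DEC 1 -> ACC=-24
Event 26 (EXEC): [MAIN] PC=2: DEC 4 -> ACC=-28
Event 27 (EXEC): [MAIN] PC=3: NOP
Event 28 (EXEC): [MAIN] PC=4: INC 5 -> ACC=-23
Event 29 (EXEC): [MAIN] PC=5: NOP
Event 30 (EXEC): [MAIN] PC=6: HALT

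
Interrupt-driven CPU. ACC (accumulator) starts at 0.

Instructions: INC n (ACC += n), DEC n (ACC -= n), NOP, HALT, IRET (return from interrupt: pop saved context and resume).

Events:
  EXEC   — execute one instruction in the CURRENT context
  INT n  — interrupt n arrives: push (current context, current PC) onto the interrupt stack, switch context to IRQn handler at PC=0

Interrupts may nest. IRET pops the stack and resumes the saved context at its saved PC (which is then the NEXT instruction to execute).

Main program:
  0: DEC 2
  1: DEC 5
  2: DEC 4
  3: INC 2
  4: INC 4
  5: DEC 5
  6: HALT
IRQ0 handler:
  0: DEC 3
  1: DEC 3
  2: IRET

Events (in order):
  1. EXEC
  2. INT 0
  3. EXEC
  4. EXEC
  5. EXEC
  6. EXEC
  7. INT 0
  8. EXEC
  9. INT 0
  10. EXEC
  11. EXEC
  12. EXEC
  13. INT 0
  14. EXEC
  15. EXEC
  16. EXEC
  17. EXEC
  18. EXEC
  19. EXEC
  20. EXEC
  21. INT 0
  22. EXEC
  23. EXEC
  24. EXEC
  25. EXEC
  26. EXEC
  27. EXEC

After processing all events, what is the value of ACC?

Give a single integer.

Answer: -40

Derivation:
Event 1 (EXEC): [MAIN] PC=0: DEC 2 -> ACC=-2
Event 2 (INT 0): INT 0 arrives: push (MAIN, PC=1), enter IRQ0 at PC=0 (depth now 1)
Event 3 (EXEC): [IRQ0] PC=0: DEC 3 -> ACC=-5
Event 4 (EXEC): [IRQ0] PC=1: DEC 3 -> ACC=-8
Event 5 (EXEC): [IRQ0] PC=2: IRET -> resume MAIN at PC=1 (depth now 0)
Event 6 (EXEC): [MAIN] PC=1: DEC 5 -> ACC=-13
Event 7 (INT 0): INT 0 arrives: push (MAIN, PC=2), enter IRQ0 at PC=0 (depth now 1)
Event 8 (EXEC): [IRQ0] PC=0: DEC 3 -> ACC=-16
Event 9 (INT 0): INT 0 arrives: push (IRQ0, PC=1), enter IRQ0 at PC=0 (depth now 2)
Event 10 (EXEC): [IRQ0] PC=0: DEC 3 -> ACC=-19
Event 11 (EXEC): [IRQ0] PC=1: DEC 3 -> ACC=-22
Event 12 (EXEC): [IRQ0] PC=2: IRET -> resume IRQ0 at PC=1 (depth now 1)
Event 13 (INT 0): INT 0 arrives: push (IRQ0, PC=1), enter IRQ0 at PC=0 (depth now 2)
Event 14 (EXEC): [IRQ0] PC=0: DEC 3 -> ACC=-25
Event 15 (EXEC): [IRQ0] PC=1: DEC 3 -> ACC=-28
Event 16 (EXEC): [IRQ0] PC=2: IRET -> resume IRQ0 at PC=1 (depth now 1)
Event 17 (EXEC): [IRQ0] PC=1: DEC 3 -> ACC=-31
Event 18 (EXEC): [IRQ0] PC=2: IRET -> resume MAIN at PC=2 (depth now 0)
Event 19 (EXEC): [MAIN] PC=2: DEC 4 -> ACC=-35
Event 20 (EXEC): [MAIN] PC=3: INC 2 -> ACC=-33
Event 21 (INT 0): INT 0 arrives: push (MAIN, PC=4), enter IRQ0 at PC=0 (depth now 1)
Event 22 (EXEC): [IRQ0] PC=0: DEC 3 -> ACC=-36
Event 23 (EXEC): [IRQ0] PC=1: DEC 3 -> ACC=-39
Event 24 (EXEC): [IRQ0] PC=2: IRET -> resume MAIN at PC=4 (depth now 0)
Event 25 (EXEC): [MAIN] PC=4: INC 4 -> ACC=-35
Event 26 (EXEC): [MAIN] PC=5: DEC 5 -> ACC=-40
Event 27 (EXEC): [MAIN] PC=6: HALT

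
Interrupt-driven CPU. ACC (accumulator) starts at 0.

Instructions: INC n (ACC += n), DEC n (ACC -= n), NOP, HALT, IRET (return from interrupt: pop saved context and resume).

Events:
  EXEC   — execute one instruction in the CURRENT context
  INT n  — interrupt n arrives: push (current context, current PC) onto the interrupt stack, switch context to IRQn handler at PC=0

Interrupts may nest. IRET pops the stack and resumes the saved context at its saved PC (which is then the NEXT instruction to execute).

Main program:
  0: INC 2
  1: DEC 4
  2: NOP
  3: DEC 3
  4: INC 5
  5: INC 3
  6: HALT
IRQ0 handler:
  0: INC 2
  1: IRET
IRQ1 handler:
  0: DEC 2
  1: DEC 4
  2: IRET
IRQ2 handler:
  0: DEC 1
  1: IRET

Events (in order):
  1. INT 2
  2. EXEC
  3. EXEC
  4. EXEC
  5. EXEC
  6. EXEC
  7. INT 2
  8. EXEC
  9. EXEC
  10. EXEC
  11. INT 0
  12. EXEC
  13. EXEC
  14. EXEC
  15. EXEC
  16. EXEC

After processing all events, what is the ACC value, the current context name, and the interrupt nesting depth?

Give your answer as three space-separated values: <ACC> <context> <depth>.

Event 1 (INT 2): INT 2 arrives: push (MAIN, PC=0), enter IRQ2 at PC=0 (depth now 1)
Event 2 (EXEC): [IRQ2] PC=0: DEC 1 -> ACC=-1
Event 3 (EXEC): [IRQ2] PC=1: IRET -> resume MAIN at PC=0 (depth now 0)
Event 4 (EXEC): [MAIN] PC=0: INC 2 -> ACC=1
Event 5 (EXEC): [MAIN] PC=1: DEC 4 -> ACC=-3
Event 6 (EXEC): [MAIN] PC=2: NOP
Event 7 (INT 2): INT 2 arrives: push (MAIN, PC=3), enter IRQ2 at PC=0 (depth now 1)
Event 8 (EXEC): [IRQ2] PC=0: DEC 1 -> ACC=-4
Event 9 (EXEC): [IRQ2] PC=1: IRET -> resume MAIN at PC=3 (depth now 0)
Event 10 (EXEC): [MAIN] PC=3: DEC 3 -> ACC=-7
Event 11 (INT 0): INT 0 arrives: push (MAIN, PC=4), enter IRQ0 at PC=0 (depth now 1)
Event 12 (EXEC): [IRQ0] PC=0: INC 2 -> ACC=-5
Event 13 (EXEC): [IRQ0] PC=1: IRET -> resume MAIN at PC=4 (depth now 0)
Event 14 (EXEC): [MAIN] PC=4: INC 5 -> ACC=0
Event 15 (EXEC): [MAIN] PC=5: INC 3 -> ACC=3
Event 16 (EXEC): [MAIN] PC=6: HALT

Answer: 3 MAIN 0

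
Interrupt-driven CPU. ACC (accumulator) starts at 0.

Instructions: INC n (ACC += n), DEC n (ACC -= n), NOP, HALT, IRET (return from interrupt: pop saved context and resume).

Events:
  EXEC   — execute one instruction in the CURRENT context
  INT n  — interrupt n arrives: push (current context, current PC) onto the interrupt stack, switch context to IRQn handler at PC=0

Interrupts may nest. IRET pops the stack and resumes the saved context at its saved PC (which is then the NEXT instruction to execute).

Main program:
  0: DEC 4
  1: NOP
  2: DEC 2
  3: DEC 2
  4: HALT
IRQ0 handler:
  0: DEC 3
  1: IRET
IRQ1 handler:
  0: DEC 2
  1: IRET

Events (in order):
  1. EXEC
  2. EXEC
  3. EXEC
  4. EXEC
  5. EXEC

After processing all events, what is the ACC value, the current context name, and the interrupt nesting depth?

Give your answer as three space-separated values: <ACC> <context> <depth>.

Answer: -8 MAIN 0

Derivation:
Event 1 (EXEC): [MAIN] PC=0: DEC 4 -> ACC=-4
Event 2 (EXEC): [MAIN] PC=1: NOP
Event 3 (EXEC): [MAIN] PC=2: DEC 2 -> ACC=-6
Event 4 (EXEC): [MAIN] PC=3: DEC 2 -> ACC=-8
Event 5 (EXEC): [MAIN] PC=4: HALT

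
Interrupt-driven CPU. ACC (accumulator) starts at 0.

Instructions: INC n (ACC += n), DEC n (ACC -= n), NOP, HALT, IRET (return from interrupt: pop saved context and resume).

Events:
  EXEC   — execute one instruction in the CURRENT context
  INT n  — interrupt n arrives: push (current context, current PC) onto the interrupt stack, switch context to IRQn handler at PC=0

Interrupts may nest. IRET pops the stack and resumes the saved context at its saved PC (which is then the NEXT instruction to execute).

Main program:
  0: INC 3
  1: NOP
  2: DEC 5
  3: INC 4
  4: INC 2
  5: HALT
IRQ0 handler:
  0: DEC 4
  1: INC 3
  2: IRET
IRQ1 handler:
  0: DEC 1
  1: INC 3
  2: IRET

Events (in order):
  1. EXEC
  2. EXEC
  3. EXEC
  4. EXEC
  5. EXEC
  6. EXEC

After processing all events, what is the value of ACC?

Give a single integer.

Event 1 (EXEC): [MAIN] PC=0: INC 3 -> ACC=3
Event 2 (EXEC): [MAIN] PC=1: NOP
Event 3 (EXEC): [MAIN] PC=2: DEC 5 -> ACC=-2
Event 4 (EXEC): [MAIN] PC=3: INC 4 -> ACC=2
Event 5 (EXEC): [MAIN] PC=4: INC 2 -> ACC=4
Event 6 (EXEC): [MAIN] PC=5: HALT

Answer: 4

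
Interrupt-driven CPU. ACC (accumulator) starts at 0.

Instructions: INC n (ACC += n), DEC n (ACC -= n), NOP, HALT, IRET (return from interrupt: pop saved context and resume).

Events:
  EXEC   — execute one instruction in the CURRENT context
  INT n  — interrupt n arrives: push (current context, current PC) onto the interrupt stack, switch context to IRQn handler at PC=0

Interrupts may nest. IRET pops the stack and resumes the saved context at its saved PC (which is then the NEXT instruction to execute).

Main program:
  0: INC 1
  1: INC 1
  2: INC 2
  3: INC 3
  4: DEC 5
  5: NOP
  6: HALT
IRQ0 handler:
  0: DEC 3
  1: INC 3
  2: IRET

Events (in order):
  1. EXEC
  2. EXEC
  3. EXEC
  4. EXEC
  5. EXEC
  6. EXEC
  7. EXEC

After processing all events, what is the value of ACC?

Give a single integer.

Event 1 (EXEC): [MAIN] PC=0: INC 1 -> ACC=1
Event 2 (EXEC): [MAIN] PC=1: INC 1 -> ACC=2
Event 3 (EXEC): [MAIN] PC=2: INC 2 -> ACC=4
Event 4 (EXEC): [MAIN] PC=3: INC 3 -> ACC=7
Event 5 (EXEC): [MAIN] PC=4: DEC 5 -> ACC=2
Event 6 (EXEC): [MAIN] PC=5: NOP
Event 7 (EXEC): [MAIN] PC=6: HALT

Answer: 2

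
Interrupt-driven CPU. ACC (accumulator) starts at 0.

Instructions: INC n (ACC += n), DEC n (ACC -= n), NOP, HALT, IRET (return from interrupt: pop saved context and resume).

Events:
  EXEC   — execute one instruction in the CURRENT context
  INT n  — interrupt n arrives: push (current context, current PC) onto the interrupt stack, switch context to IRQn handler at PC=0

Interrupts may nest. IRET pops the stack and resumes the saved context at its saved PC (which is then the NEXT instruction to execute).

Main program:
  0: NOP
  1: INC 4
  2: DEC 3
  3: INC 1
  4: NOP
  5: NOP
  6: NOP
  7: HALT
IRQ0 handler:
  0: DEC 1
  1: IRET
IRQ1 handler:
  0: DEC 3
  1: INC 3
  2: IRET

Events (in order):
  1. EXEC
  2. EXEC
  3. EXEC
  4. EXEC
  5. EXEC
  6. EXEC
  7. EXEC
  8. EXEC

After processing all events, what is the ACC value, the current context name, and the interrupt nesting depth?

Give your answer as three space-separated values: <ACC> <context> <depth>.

Answer: 2 MAIN 0

Derivation:
Event 1 (EXEC): [MAIN] PC=0: NOP
Event 2 (EXEC): [MAIN] PC=1: INC 4 -> ACC=4
Event 3 (EXEC): [MAIN] PC=2: DEC 3 -> ACC=1
Event 4 (EXEC): [MAIN] PC=3: INC 1 -> ACC=2
Event 5 (EXEC): [MAIN] PC=4: NOP
Event 6 (EXEC): [MAIN] PC=5: NOP
Event 7 (EXEC): [MAIN] PC=6: NOP
Event 8 (EXEC): [MAIN] PC=7: HALT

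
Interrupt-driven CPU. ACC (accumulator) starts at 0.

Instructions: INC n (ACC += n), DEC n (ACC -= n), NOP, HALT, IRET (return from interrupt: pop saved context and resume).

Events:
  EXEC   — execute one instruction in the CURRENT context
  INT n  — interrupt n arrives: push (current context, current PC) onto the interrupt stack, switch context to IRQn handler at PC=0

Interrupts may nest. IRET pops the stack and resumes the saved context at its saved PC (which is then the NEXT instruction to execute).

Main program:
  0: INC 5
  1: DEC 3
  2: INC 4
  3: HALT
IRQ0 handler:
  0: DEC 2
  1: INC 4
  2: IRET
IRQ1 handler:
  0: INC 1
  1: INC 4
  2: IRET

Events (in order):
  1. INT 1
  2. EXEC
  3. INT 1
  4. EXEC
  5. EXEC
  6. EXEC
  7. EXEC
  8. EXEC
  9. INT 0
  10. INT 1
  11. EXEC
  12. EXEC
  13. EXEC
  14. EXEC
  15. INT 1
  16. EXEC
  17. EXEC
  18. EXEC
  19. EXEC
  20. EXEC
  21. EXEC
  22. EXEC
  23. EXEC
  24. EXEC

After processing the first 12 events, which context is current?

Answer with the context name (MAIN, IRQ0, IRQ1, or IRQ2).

Answer: IRQ1

Derivation:
Event 1 (INT 1): INT 1 arrives: push (MAIN, PC=0), enter IRQ1 at PC=0 (depth now 1)
Event 2 (EXEC): [IRQ1] PC=0: INC 1 -> ACC=1
Event 3 (INT 1): INT 1 arrives: push (IRQ1, PC=1), enter IRQ1 at PC=0 (depth now 2)
Event 4 (EXEC): [IRQ1] PC=0: INC 1 -> ACC=2
Event 5 (EXEC): [IRQ1] PC=1: INC 4 -> ACC=6
Event 6 (EXEC): [IRQ1] PC=2: IRET -> resume IRQ1 at PC=1 (depth now 1)
Event 7 (EXEC): [IRQ1] PC=1: INC 4 -> ACC=10
Event 8 (EXEC): [IRQ1] PC=2: IRET -> resume MAIN at PC=0 (depth now 0)
Event 9 (INT 0): INT 0 arrives: push (MAIN, PC=0), enter IRQ0 at PC=0 (depth now 1)
Event 10 (INT 1): INT 1 arrives: push (IRQ0, PC=0), enter IRQ1 at PC=0 (depth now 2)
Event 11 (EXEC): [IRQ1] PC=0: INC 1 -> ACC=11
Event 12 (EXEC): [IRQ1] PC=1: INC 4 -> ACC=15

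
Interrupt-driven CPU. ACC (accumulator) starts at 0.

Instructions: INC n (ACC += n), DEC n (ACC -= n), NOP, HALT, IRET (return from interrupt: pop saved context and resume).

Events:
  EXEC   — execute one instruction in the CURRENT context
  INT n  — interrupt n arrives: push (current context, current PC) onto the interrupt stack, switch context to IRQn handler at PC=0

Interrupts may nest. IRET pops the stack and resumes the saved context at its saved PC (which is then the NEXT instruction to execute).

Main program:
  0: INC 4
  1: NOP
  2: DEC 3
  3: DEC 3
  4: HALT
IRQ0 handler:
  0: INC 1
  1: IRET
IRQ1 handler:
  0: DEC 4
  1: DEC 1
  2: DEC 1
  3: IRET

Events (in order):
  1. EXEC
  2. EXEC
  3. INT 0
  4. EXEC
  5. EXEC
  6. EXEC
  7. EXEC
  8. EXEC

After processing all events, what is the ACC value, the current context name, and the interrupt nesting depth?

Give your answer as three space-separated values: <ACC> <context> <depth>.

Event 1 (EXEC): [MAIN] PC=0: INC 4 -> ACC=4
Event 2 (EXEC): [MAIN] PC=1: NOP
Event 3 (INT 0): INT 0 arrives: push (MAIN, PC=2), enter IRQ0 at PC=0 (depth now 1)
Event 4 (EXEC): [IRQ0] PC=0: INC 1 -> ACC=5
Event 5 (EXEC): [IRQ0] PC=1: IRET -> resume MAIN at PC=2 (depth now 0)
Event 6 (EXEC): [MAIN] PC=2: DEC 3 -> ACC=2
Event 7 (EXEC): [MAIN] PC=3: DEC 3 -> ACC=-1
Event 8 (EXEC): [MAIN] PC=4: HALT

Answer: -1 MAIN 0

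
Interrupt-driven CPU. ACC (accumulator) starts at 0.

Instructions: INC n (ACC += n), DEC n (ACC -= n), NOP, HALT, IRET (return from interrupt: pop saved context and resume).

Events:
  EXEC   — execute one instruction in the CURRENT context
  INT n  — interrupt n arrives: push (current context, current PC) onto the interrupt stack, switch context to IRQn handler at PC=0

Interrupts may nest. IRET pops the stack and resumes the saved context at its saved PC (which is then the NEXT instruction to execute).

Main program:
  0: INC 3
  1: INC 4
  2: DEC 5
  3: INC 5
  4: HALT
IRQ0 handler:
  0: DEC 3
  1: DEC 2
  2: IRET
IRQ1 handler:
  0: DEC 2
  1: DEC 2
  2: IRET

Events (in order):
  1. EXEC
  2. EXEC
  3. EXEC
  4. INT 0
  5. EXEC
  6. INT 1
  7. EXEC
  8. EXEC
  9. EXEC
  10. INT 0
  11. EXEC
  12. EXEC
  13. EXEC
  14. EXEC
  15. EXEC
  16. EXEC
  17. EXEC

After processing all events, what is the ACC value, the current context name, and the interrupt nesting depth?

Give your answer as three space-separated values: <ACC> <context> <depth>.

Event 1 (EXEC): [MAIN] PC=0: INC 3 -> ACC=3
Event 2 (EXEC): [MAIN] PC=1: INC 4 -> ACC=7
Event 3 (EXEC): [MAIN] PC=2: DEC 5 -> ACC=2
Event 4 (INT 0): INT 0 arrives: push (MAIN, PC=3), enter IRQ0 at PC=0 (depth now 1)
Event 5 (EXEC): [IRQ0] PC=0: DEC 3 -> ACC=-1
Event 6 (INT 1): INT 1 arrives: push (IRQ0, PC=1), enter IRQ1 at PC=0 (depth now 2)
Event 7 (EXEC): [IRQ1] PC=0: DEC 2 -> ACC=-3
Event 8 (EXEC): [IRQ1] PC=1: DEC 2 -> ACC=-5
Event 9 (EXEC): [IRQ1] PC=2: IRET -> resume IRQ0 at PC=1 (depth now 1)
Event 10 (INT 0): INT 0 arrives: push (IRQ0, PC=1), enter IRQ0 at PC=0 (depth now 2)
Event 11 (EXEC): [IRQ0] PC=0: DEC 3 -> ACC=-8
Event 12 (EXEC): [IRQ0] PC=1: DEC 2 -> ACC=-10
Event 13 (EXEC): [IRQ0] PC=2: IRET -> resume IRQ0 at PC=1 (depth now 1)
Event 14 (EXEC): [IRQ0] PC=1: DEC 2 -> ACC=-12
Event 15 (EXEC): [IRQ0] PC=2: IRET -> resume MAIN at PC=3 (depth now 0)
Event 16 (EXEC): [MAIN] PC=3: INC 5 -> ACC=-7
Event 17 (EXEC): [MAIN] PC=4: HALT

Answer: -7 MAIN 0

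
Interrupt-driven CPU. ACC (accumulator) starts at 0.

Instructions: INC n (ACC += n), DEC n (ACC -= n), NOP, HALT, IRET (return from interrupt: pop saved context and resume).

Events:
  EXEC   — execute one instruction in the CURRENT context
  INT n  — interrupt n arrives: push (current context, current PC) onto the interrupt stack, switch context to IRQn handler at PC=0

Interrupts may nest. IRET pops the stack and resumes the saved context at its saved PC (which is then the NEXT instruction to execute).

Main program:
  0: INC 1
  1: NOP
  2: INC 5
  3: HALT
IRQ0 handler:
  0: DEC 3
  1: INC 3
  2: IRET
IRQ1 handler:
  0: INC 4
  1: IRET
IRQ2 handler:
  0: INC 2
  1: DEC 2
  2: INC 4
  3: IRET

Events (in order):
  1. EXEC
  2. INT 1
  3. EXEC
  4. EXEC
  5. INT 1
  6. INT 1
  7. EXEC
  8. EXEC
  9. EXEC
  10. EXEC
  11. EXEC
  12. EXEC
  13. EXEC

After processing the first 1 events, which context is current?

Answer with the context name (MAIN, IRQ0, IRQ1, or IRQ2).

Answer: MAIN

Derivation:
Event 1 (EXEC): [MAIN] PC=0: INC 1 -> ACC=1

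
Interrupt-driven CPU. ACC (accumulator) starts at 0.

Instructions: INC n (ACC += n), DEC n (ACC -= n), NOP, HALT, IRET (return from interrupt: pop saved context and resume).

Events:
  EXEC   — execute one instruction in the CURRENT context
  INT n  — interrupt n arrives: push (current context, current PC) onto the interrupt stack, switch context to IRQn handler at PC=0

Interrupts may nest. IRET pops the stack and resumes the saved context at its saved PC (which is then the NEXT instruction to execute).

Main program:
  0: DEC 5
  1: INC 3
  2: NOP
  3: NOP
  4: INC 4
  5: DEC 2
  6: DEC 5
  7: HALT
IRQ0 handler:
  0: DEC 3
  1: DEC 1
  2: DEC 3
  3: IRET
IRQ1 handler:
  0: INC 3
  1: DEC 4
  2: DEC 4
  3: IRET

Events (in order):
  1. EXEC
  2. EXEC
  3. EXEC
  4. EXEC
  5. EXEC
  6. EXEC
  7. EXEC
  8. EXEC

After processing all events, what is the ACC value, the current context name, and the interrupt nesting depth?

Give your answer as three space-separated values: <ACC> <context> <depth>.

Answer: -5 MAIN 0

Derivation:
Event 1 (EXEC): [MAIN] PC=0: DEC 5 -> ACC=-5
Event 2 (EXEC): [MAIN] PC=1: INC 3 -> ACC=-2
Event 3 (EXEC): [MAIN] PC=2: NOP
Event 4 (EXEC): [MAIN] PC=3: NOP
Event 5 (EXEC): [MAIN] PC=4: INC 4 -> ACC=2
Event 6 (EXEC): [MAIN] PC=5: DEC 2 -> ACC=0
Event 7 (EXEC): [MAIN] PC=6: DEC 5 -> ACC=-5
Event 8 (EXEC): [MAIN] PC=7: HALT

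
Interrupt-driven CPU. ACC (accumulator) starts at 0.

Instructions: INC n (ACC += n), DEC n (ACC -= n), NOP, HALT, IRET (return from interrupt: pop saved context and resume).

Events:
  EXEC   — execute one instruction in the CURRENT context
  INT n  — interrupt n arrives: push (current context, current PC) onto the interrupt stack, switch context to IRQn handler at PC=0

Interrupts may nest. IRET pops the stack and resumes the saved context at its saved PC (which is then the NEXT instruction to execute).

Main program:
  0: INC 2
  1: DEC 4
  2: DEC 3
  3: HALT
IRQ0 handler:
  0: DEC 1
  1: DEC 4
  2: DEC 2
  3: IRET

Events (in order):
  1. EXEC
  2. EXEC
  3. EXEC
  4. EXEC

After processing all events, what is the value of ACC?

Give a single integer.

Answer: -5

Derivation:
Event 1 (EXEC): [MAIN] PC=0: INC 2 -> ACC=2
Event 2 (EXEC): [MAIN] PC=1: DEC 4 -> ACC=-2
Event 3 (EXEC): [MAIN] PC=2: DEC 3 -> ACC=-5
Event 4 (EXEC): [MAIN] PC=3: HALT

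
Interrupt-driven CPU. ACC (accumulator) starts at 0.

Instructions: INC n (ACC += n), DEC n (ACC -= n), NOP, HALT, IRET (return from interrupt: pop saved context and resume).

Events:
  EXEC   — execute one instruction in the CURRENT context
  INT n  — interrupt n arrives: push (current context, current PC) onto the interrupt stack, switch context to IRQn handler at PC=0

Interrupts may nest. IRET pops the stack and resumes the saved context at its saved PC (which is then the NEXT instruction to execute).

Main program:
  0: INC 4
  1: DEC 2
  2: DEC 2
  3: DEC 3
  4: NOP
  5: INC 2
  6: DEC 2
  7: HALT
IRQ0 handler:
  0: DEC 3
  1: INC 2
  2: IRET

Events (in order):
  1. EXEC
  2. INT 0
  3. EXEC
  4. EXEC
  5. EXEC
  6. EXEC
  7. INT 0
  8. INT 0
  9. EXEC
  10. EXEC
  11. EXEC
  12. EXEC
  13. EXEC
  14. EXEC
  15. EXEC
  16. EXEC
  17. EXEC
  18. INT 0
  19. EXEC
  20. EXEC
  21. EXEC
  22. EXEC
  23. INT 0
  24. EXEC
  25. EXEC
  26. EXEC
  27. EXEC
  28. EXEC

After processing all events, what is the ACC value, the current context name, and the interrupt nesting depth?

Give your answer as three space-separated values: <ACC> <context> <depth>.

Event 1 (EXEC): [MAIN] PC=0: INC 4 -> ACC=4
Event 2 (INT 0): INT 0 arrives: push (MAIN, PC=1), enter IRQ0 at PC=0 (depth now 1)
Event 3 (EXEC): [IRQ0] PC=0: DEC 3 -> ACC=1
Event 4 (EXEC): [IRQ0] PC=1: INC 2 -> ACC=3
Event 5 (EXEC): [IRQ0] PC=2: IRET -> resume MAIN at PC=1 (depth now 0)
Event 6 (EXEC): [MAIN] PC=1: DEC 2 -> ACC=1
Event 7 (INT 0): INT 0 arrives: push (MAIN, PC=2), enter IRQ0 at PC=0 (depth now 1)
Event 8 (INT 0): INT 0 arrives: push (IRQ0, PC=0), enter IRQ0 at PC=0 (depth now 2)
Event 9 (EXEC): [IRQ0] PC=0: DEC 3 -> ACC=-2
Event 10 (EXEC): [IRQ0] PC=1: INC 2 -> ACC=0
Event 11 (EXEC): [IRQ0] PC=2: IRET -> resume IRQ0 at PC=0 (depth now 1)
Event 12 (EXEC): [IRQ0] PC=0: DEC 3 -> ACC=-3
Event 13 (EXEC): [IRQ0] PC=1: INC 2 -> ACC=-1
Event 14 (EXEC): [IRQ0] PC=2: IRET -> resume MAIN at PC=2 (depth now 0)
Event 15 (EXEC): [MAIN] PC=2: DEC 2 -> ACC=-3
Event 16 (EXEC): [MAIN] PC=3: DEC 3 -> ACC=-6
Event 17 (EXEC): [MAIN] PC=4: NOP
Event 18 (INT 0): INT 0 arrives: push (MAIN, PC=5), enter IRQ0 at PC=0 (depth now 1)
Event 19 (EXEC): [IRQ0] PC=0: DEC 3 -> ACC=-9
Event 20 (EXEC): [IRQ0] PC=1: INC 2 -> ACC=-7
Event 21 (EXEC): [IRQ0] PC=2: IRET -> resume MAIN at PC=5 (depth now 0)
Event 22 (EXEC): [MAIN] PC=5: INC 2 -> ACC=-5
Event 23 (INT 0): INT 0 arrives: push (MAIN, PC=6), enter IRQ0 at PC=0 (depth now 1)
Event 24 (EXEC): [IRQ0] PC=0: DEC 3 -> ACC=-8
Event 25 (EXEC): [IRQ0] PC=1: INC 2 -> ACC=-6
Event 26 (EXEC): [IRQ0] PC=2: IRET -> resume MAIN at PC=6 (depth now 0)
Event 27 (EXEC): [MAIN] PC=6: DEC 2 -> ACC=-8
Event 28 (EXEC): [MAIN] PC=7: HALT

Answer: -8 MAIN 0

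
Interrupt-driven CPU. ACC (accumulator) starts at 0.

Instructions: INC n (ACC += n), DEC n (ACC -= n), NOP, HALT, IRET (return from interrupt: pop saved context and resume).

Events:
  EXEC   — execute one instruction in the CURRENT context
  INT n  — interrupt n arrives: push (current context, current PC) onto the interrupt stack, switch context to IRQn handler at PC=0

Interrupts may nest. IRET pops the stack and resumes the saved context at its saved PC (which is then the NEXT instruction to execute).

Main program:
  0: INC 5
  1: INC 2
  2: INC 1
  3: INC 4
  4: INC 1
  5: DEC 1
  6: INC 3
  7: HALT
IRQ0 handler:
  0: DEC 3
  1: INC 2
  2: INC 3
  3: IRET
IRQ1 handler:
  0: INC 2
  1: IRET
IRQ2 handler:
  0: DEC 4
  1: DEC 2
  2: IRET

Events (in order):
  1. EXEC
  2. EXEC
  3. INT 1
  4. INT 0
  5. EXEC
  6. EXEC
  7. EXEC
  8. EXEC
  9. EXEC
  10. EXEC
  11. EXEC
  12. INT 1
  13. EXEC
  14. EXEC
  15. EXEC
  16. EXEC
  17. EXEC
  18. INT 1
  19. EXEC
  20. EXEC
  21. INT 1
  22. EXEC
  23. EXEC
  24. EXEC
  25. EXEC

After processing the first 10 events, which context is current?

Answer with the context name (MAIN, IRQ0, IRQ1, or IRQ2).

Event 1 (EXEC): [MAIN] PC=0: INC 5 -> ACC=5
Event 2 (EXEC): [MAIN] PC=1: INC 2 -> ACC=7
Event 3 (INT 1): INT 1 arrives: push (MAIN, PC=2), enter IRQ1 at PC=0 (depth now 1)
Event 4 (INT 0): INT 0 arrives: push (IRQ1, PC=0), enter IRQ0 at PC=0 (depth now 2)
Event 5 (EXEC): [IRQ0] PC=0: DEC 3 -> ACC=4
Event 6 (EXEC): [IRQ0] PC=1: INC 2 -> ACC=6
Event 7 (EXEC): [IRQ0] PC=2: INC 3 -> ACC=9
Event 8 (EXEC): [IRQ0] PC=3: IRET -> resume IRQ1 at PC=0 (depth now 1)
Event 9 (EXEC): [IRQ1] PC=0: INC 2 -> ACC=11
Event 10 (EXEC): [IRQ1] PC=1: IRET -> resume MAIN at PC=2 (depth now 0)

Answer: MAIN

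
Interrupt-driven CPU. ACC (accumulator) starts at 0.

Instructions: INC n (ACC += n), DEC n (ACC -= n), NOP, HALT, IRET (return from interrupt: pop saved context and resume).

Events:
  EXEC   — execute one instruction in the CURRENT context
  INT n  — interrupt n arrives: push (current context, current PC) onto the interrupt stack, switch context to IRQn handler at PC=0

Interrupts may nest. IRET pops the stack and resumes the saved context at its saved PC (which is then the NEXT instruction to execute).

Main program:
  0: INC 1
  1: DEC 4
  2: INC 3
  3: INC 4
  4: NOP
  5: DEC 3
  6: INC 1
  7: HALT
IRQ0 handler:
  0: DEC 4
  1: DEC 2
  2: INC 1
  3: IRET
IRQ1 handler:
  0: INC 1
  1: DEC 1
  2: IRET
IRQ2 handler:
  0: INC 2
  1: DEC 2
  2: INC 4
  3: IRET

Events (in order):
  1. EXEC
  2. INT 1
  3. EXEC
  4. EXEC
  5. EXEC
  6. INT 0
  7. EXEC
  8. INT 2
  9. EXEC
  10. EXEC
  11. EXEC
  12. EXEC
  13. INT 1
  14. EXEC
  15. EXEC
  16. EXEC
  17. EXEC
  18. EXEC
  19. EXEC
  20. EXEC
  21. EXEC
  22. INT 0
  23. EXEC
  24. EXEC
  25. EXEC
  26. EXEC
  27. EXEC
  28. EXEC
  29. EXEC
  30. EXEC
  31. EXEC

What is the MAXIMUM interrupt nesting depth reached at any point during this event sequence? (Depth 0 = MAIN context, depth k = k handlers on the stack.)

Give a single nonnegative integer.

Event 1 (EXEC): [MAIN] PC=0: INC 1 -> ACC=1 [depth=0]
Event 2 (INT 1): INT 1 arrives: push (MAIN, PC=1), enter IRQ1 at PC=0 (depth now 1) [depth=1]
Event 3 (EXEC): [IRQ1] PC=0: INC 1 -> ACC=2 [depth=1]
Event 4 (EXEC): [IRQ1] PC=1: DEC 1 -> ACC=1 [depth=1]
Event 5 (EXEC): [IRQ1] PC=2: IRET -> resume MAIN at PC=1 (depth now 0) [depth=0]
Event 6 (INT 0): INT 0 arrives: push (MAIN, PC=1), enter IRQ0 at PC=0 (depth now 1) [depth=1]
Event 7 (EXEC): [IRQ0] PC=0: DEC 4 -> ACC=-3 [depth=1]
Event 8 (INT 2): INT 2 arrives: push (IRQ0, PC=1), enter IRQ2 at PC=0 (depth now 2) [depth=2]
Event 9 (EXEC): [IRQ2] PC=0: INC 2 -> ACC=-1 [depth=2]
Event 10 (EXEC): [IRQ2] PC=1: DEC 2 -> ACC=-3 [depth=2]
Event 11 (EXEC): [IRQ2] PC=2: INC 4 -> ACC=1 [depth=2]
Event 12 (EXEC): [IRQ2] PC=3: IRET -> resume IRQ0 at PC=1 (depth now 1) [depth=1]
Event 13 (INT 1): INT 1 arrives: push (IRQ0, PC=1), enter IRQ1 at PC=0 (depth now 2) [depth=2]
Event 14 (EXEC): [IRQ1] PC=0: INC 1 -> ACC=2 [depth=2]
Event 15 (EXEC): [IRQ1] PC=1: DEC 1 -> ACC=1 [depth=2]
Event 16 (EXEC): [IRQ1] PC=2: IRET -> resume IRQ0 at PC=1 (depth now 1) [depth=1]
Event 17 (EXEC): [IRQ0] PC=1: DEC 2 -> ACC=-1 [depth=1]
Event 18 (EXEC): [IRQ0] PC=2: INC 1 -> ACC=0 [depth=1]
Event 19 (EXEC): [IRQ0] PC=3: IRET -> resume MAIN at PC=1 (depth now 0) [depth=0]
Event 20 (EXEC): [MAIN] PC=1: DEC 4 -> ACC=-4 [depth=0]
Event 21 (EXEC): [MAIN] PC=2: INC 3 -> ACC=-1 [depth=0]
Event 22 (INT 0): INT 0 arrives: push (MAIN, PC=3), enter IRQ0 at PC=0 (depth now 1) [depth=1]
Event 23 (EXEC): [IRQ0] PC=0: DEC 4 -> ACC=-5 [depth=1]
Event 24 (EXEC): [IRQ0] PC=1: DEC 2 -> ACC=-7 [depth=1]
Event 25 (EXEC): [IRQ0] PC=2: INC 1 -> ACC=-6 [depth=1]
Event 26 (EXEC): [IRQ0] PC=3: IRET -> resume MAIN at PC=3 (depth now 0) [depth=0]
Event 27 (EXEC): [MAIN] PC=3: INC 4 -> ACC=-2 [depth=0]
Event 28 (EXEC): [MAIN] PC=4: NOP [depth=0]
Event 29 (EXEC): [MAIN] PC=5: DEC 3 -> ACC=-5 [depth=0]
Event 30 (EXEC): [MAIN] PC=6: INC 1 -> ACC=-4 [depth=0]
Event 31 (EXEC): [MAIN] PC=7: HALT [depth=0]
Max depth observed: 2

Answer: 2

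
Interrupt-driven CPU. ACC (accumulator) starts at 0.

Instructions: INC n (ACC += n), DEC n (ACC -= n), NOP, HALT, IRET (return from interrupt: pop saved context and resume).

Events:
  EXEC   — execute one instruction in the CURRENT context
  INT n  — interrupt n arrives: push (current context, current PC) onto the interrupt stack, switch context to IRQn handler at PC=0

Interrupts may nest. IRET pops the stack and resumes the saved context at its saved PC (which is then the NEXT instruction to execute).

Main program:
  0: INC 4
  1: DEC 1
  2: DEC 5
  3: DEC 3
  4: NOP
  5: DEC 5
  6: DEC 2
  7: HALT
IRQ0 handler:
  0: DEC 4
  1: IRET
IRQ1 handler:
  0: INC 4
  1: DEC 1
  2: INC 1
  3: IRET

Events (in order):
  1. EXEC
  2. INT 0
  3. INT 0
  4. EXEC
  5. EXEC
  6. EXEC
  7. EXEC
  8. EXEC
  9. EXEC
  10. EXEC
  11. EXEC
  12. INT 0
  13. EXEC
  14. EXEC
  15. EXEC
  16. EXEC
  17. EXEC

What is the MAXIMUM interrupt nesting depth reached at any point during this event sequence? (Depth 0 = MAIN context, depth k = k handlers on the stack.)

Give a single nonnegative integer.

Event 1 (EXEC): [MAIN] PC=0: INC 4 -> ACC=4 [depth=0]
Event 2 (INT 0): INT 0 arrives: push (MAIN, PC=1), enter IRQ0 at PC=0 (depth now 1) [depth=1]
Event 3 (INT 0): INT 0 arrives: push (IRQ0, PC=0), enter IRQ0 at PC=0 (depth now 2) [depth=2]
Event 4 (EXEC): [IRQ0] PC=0: DEC 4 -> ACC=0 [depth=2]
Event 5 (EXEC): [IRQ0] PC=1: IRET -> resume IRQ0 at PC=0 (depth now 1) [depth=1]
Event 6 (EXEC): [IRQ0] PC=0: DEC 4 -> ACC=-4 [depth=1]
Event 7 (EXEC): [IRQ0] PC=1: IRET -> resume MAIN at PC=1 (depth now 0) [depth=0]
Event 8 (EXEC): [MAIN] PC=1: DEC 1 -> ACC=-5 [depth=0]
Event 9 (EXEC): [MAIN] PC=2: DEC 5 -> ACC=-10 [depth=0]
Event 10 (EXEC): [MAIN] PC=3: DEC 3 -> ACC=-13 [depth=0]
Event 11 (EXEC): [MAIN] PC=4: NOP [depth=0]
Event 12 (INT 0): INT 0 arrives: push (MAIN, PC=5), enter IRQ0 at PC=0 (depth now 1) [depth=1]
Event 13 (EXEC): [IRQ0] PC=0: DEC 4 -> ACC=-17 [depth=1]
Event 14 (EXEC): [IRQ0] PC=1: IRET -> resume MAIN at PC=5 (depth now 0) [depth=0]
Event 15 (EXEC): [MAIN] PC=5: DEC 5 -> ACC=-22 [depth=0]
Event 16 (EXEC): [MAIN] PC=6: DEC 2 -> ACC=-24 [depth=0]
Event 17 (EXEC): [MAIN] PC=7: HALT [depth=0]
Max depth observed: 2

Answer: 2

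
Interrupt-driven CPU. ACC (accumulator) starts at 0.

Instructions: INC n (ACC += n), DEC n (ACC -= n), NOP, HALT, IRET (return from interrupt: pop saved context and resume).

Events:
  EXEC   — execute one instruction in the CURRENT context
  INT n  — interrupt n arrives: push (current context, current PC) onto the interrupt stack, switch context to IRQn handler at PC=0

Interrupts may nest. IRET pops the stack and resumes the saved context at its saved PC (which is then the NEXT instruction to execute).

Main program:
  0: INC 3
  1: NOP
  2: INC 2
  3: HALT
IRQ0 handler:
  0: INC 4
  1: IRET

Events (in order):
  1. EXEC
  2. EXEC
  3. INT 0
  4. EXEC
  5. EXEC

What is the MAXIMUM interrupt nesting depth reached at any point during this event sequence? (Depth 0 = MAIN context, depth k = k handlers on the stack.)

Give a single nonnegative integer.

Answer: 1

Derivation:
Event 1 (EXEC): [MAIN] PC=0: INC 3 -> ACC=3 [depth=0]
Event 2 (EXEC): [MAIN] PC=1: NOP [depth=0]
Event 3 (INT 0): INT 0 arrives: push (MAIN, PC=2), enter IRQ0 at PC=0 (depth now 1) [depth=1]
Event 4 (EXEC): [IRQ0] PC=0: INC 4 -> ACC=7 [depth=1]
Event 5 (EXEC): [IRQ0] PC=1: IRET -> resume MAIN at PC=2 (depth now 0) [depth=0]
Max depth observed: 1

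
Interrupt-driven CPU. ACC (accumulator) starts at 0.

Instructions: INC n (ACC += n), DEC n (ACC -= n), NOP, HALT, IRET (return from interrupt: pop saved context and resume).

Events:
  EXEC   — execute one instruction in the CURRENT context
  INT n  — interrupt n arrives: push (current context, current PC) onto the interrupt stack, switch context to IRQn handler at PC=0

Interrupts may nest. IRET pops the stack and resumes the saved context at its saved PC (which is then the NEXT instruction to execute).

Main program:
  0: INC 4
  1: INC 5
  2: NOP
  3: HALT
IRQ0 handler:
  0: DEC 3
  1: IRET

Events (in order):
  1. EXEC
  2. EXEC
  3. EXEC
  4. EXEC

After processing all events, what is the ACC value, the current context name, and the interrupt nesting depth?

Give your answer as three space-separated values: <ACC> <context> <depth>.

Answer: 9 MAIN 0

Derivation:
Event 1 (EXEC): [MAIN] PC=0: INC 4 -> ACC=4
Event 2 (EXEC): [MAIN] PC=1: INC 5 -> ACC=9
Event 3 (EXEC): [MAIN] PC=2: NOP
Event 4 (EXEC): [MAIN] PC=3: HALT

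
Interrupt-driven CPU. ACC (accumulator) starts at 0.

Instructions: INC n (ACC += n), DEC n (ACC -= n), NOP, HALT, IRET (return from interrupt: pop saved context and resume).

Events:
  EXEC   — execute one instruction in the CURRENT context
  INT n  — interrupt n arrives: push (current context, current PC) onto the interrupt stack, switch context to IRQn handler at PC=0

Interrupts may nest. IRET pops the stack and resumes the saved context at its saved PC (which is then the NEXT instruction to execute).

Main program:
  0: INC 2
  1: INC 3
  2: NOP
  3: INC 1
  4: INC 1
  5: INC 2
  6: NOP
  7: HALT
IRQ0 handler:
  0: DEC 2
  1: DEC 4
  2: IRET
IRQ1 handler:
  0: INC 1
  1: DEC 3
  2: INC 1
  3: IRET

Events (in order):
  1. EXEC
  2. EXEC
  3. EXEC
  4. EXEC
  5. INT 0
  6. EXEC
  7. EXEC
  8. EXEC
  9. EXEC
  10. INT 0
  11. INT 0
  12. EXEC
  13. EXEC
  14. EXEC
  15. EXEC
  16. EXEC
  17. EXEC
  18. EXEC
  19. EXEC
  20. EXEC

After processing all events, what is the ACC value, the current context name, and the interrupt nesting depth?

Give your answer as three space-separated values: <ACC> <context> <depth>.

Event 1 (EXEC): [MAIN] PC=0: INC 2 -> ACC=2
Event 2 (EXEC): [MAIN] PC=1: INC 3 -> ACC=5
Event 3 (EXEC): [MAIN] PC=2: NOP
Event 4 (EXEC): [MAIN] PC=3: INC 1 -> ACC=6
Event 5 (INT 0): INT 0 arrives: push (MAIN, PC=4), enter IRQ0 at PC=0 (depth now 1)
Event 6 (EXEC): [IRQ0] PC=0: DEC 2 -> ACC=4
Event 7 (EXEC): [IRQ0] PC=1: DEC 4 -> ACC=0
Event 8 (EXEC): [IRQ0] PC=2: IRET -> resume MAIN at PC=4 (depth now 0)
Event 9 (EXEC): [MAIN] PC=4: INC 1 -> ACC=1
Event 10 (INT 0): INT 0 arrives: push (MAIN, PC=5), enter IRQ0 at PC=0 (depth now 1)
Event 11 (INT 0): INT 0 arrives: push (IRQ0, PC=0), enter IRQ0 at PC=0 (depth now 2)
Event 12 (EXEC): [IRQ0] PC=0: DEC 2 -> ACC=-1
Event 13 (EXEC): [IRQ0] PC=1: DEC 4 -> ACC=-5
Event 14 (EXEC): [IRQ0] PC=2: IRET -> resume IRQ0 at PC=0 (depth now 1)
Event 15 (EXEC): [IRQ0] PC=0: DEC 2 -> ACC=-7
Event 16 (EXEC): [IRQ0] PC=1: DEC 4 -> ACC=-11
Event 17 (EXEC): [IRQ0] PC=2: IRET -> resume MAIN at PC=5 (depth now 0)
Event 18 (EXEC): [MAIN] PC=5: INC 2 -> ACC=-9
Event 19 (EXEC): [MAIN] PC=6: NOP
Event 20 (EXEC): [MAIN] PC=7: HALT

Answer: -9 MAIN 0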